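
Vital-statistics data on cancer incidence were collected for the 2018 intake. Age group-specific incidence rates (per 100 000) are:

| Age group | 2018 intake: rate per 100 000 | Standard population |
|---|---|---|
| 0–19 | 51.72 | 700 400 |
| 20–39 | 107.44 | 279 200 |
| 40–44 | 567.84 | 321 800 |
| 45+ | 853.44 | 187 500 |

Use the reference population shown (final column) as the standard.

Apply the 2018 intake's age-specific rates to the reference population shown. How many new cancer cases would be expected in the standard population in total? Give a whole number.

Expected new cancer cases = Σ (standard pop × age-specific rate ÷ 100 000)
= 700 400×51.72/100 000 + 279 200×107.44/100 000 + 321 800×567.84/100 000 + 187 500×853.44/100 000
= 362.25 + 299.97 + 1827.31 + 1600.20 = 4089.73.

4090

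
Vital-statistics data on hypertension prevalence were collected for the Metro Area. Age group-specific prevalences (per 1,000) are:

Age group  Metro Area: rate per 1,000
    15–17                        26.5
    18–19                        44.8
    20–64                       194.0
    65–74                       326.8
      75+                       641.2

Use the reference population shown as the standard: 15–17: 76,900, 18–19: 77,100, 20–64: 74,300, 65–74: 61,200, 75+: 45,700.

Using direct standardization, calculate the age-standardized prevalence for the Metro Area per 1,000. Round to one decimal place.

206.5

Standard total = 335,200; weights = 0.2294, 0.2300, 0.2217, 0.1826, 0.1363.
Standardized rate: 0.2294×26.5 + 0.2300×44.8 + 0.2217×194.0 + 0.1826×326.8 + 0.1363×641.2 = 206.4712 per 1,000.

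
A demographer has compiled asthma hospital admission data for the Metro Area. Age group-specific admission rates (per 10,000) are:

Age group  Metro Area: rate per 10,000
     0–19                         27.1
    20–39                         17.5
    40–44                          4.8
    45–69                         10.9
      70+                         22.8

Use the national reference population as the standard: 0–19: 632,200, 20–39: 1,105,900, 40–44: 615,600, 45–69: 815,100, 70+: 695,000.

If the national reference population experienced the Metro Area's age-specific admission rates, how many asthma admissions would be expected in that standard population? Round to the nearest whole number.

Expected asthma admissions = Σ (standard pop × age-specific rate ÷ 10,000)
= 632,200×27.1/10,000 + 1,105,900×17.5/10,000 + 615,600×4.8/10,000 + 815,100×10.9/10,000 + 695,000×22.8/10,000
= 1713.26 + 1935.33 + 295.49 + 888.46 + 1584.60 = 6417.13.

6417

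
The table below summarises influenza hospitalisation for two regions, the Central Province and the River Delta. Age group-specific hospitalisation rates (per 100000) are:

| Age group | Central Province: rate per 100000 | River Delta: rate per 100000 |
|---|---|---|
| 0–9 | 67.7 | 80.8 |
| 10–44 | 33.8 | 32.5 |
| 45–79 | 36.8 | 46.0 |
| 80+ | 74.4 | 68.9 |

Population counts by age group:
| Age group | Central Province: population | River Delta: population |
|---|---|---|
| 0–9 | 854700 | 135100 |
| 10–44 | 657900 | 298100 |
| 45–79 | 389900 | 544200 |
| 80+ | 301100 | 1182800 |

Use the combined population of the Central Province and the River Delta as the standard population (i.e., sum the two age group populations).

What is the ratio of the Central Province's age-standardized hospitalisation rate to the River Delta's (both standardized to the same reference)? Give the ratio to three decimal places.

Combined standard total = 4363800; weights = 0.2268, 0.2191, 0.2141, 0.3400.
The Central Province: 0.2268×67.7 + 0.2191×33.8 + 0.2141×36.8 + 0.3400×74.4 = 55.9373 per 100000.
The River Delta: 0.2268×80.8 + 0.2191×32.5 + 0.2141×46.0 + 0.3400×68.9 = 58.7229 per 100000.
Ratio = 55.9373 ÷ 58.7229 = 0.95256.

0.953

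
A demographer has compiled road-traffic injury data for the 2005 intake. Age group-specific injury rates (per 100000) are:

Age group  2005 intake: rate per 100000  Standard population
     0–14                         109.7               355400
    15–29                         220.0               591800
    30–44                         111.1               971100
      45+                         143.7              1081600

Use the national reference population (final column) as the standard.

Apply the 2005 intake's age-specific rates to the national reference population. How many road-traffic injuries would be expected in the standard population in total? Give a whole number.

Expected road-traffic injuries = Σ (standard pop × age-specific rate ÷ 100000)
= 355400×109.7/100000 + 591800×220.0/100000 + 971100×111.1/100000 + 1081600×143.7/100000
= 389.87 + 1301.96 + 1078.89 + 1554.26 = 4324.99.

4325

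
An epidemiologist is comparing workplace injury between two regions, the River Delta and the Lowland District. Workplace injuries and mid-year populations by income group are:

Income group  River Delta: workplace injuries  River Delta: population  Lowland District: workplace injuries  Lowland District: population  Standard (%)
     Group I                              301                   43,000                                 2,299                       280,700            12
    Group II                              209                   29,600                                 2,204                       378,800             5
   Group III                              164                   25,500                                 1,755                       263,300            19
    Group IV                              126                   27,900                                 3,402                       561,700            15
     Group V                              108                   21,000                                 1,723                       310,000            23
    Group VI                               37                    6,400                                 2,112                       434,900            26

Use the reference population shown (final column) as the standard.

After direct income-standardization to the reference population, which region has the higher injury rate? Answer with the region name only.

Lowland District

Income-specific rates per 10,000 for the River Delta: 70.00, 70.61, 64.31, 45.16, 51.43, 57.81.
For the Lowland District: 81.90, 58.18, 66.65, 60.57, 55.58, 48.56.
Standard weights: 0.12, 0.05, 0.19, 0.15, 0.23, 0.26.
The River Delta: 0.1200×70.00 + 0.0500×70.61 + 0.1900×64.31 + 0.1500×45.16 + 0.2300×51.43 + 0.2600×57.81 = 57.7840 per 10,000.
The Lowland District: 0.1200×81.90 + 0.0500×58.18 + 0.1900×66.65 + 0.1500×60.57 + 0.2300×55.58 + 0.2600×48.56 = 59.8966 per 10,000.
The crude rates (61.60 vs 60.53) would put the River Delta higher, but that reflects its income composition; once standardized to a common income structure, the Lowland District has the higher underlying rate.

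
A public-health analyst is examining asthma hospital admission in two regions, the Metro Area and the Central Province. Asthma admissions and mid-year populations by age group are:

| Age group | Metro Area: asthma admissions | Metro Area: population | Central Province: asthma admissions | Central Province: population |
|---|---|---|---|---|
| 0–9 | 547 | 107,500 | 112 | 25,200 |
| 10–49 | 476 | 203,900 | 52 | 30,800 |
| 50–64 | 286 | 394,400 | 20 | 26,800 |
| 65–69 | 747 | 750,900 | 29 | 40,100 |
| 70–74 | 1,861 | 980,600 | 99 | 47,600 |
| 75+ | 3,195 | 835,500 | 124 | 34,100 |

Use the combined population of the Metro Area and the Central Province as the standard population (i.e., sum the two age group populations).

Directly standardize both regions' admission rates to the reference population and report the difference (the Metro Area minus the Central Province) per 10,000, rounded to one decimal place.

Age-specific rates per 10,000 for the Metro Area: 50.88, 23.34, 7.25, 9.95, 18.98, 38.24.
For the Central Province: 44.44, 16.88, 7.46, 7.23, 20.80, 36.36.
Combined standard total = 3,477,400; weights = 0.0382, 0.0675, 0.1211, 0.2275, 0.2957, 0.2501.
The Metro Area: 0.0382×50.88 + 0.0675×23.34 + 0.1211×7.25 + 0.2275×9.95 + 0.2957×18.98 + 0.2501×38.24 = 21.8330 per 10,000.
The Central Province: 0.0382×44.44 + 0.0675×16.88 + 0.1211×7.46 + 0.2275×7.23 + 0.2957×20.80 + 0.2501×36.36 = 20.6277 per 10,000.
Difference = 21.8330 − 20.6277 = 1.2053.

1.2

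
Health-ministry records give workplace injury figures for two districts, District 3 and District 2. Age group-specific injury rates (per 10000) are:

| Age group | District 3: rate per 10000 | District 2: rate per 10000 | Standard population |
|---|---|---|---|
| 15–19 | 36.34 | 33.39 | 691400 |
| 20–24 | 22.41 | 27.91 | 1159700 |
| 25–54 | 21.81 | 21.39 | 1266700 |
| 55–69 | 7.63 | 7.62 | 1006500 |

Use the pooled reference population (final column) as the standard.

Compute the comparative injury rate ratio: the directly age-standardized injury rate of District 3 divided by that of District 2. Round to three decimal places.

Standard total = 4124300; weights = 0.1676, 0.2812, 0.3071, 0.2440.
District 3: 0.1676×36.34 + 0.2812×22.41 + 0.3071×21.81 + 0.2440×7.63 = 20.9540 per 10000.
District 2: 0.1676×33.39 + 0.2812×27.91 + 0.3071×21.39 + 0.2440×7.62 = 21.8746 per 10000.
Ratio = 20.9540 ÷ 21.8746 = 0.95792.

0.958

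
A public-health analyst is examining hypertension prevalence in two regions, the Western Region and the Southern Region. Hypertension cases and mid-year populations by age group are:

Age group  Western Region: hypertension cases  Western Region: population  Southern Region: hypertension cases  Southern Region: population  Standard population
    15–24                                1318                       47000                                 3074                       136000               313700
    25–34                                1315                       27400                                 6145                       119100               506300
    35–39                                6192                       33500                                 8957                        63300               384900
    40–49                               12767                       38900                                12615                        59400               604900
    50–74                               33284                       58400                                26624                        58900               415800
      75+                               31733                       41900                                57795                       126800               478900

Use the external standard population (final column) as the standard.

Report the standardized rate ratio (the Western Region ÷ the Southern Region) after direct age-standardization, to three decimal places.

1.450

Age-specific rates per 1000 for the Western Region: 28.043, 47.993, 184.836, 328.201, 569.932, 757.351.
For the Southern Region: 22.603, 51.595, 141.501, 212.374, 452.020, 455.797.
Standard total = 2704500; weights = 0.1160, 0.1872, 0.1423, 0.2237, 0.1537, 0.1771.
The Western Region: 0.1160×28.043 + 0.1872×47.993 + 0.1423×184.836 + 0.2237×328.201 + 0.1537×569.932 + 0.1771×757.351 = 333.6810 per 1000.
The Southern Region: 0.1160×22.603 + 0.1872×51.595 + 0.1423×141.501 + 0.2237×212.374 + 0.1537×452.020 + 0.1771×455.797 = 230.1249 per 1000.
Ratio = 333.6810 ÷ 230.1249 = 1.45000.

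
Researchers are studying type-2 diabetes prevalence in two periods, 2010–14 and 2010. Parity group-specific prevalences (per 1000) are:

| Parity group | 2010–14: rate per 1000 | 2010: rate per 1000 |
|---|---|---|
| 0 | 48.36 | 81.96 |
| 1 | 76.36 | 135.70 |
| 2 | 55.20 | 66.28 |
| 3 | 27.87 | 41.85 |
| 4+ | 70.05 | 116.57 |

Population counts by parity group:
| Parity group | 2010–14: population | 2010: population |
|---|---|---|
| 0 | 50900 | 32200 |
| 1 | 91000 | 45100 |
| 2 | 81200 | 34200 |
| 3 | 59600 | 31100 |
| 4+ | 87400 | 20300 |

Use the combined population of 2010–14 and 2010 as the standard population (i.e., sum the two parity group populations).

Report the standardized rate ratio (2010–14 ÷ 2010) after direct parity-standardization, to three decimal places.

0.626

Combined standard total = 533000; weights = 0.1559, 0.2553, 0.2165, 0.1702, 0.2021.
2010–14: 0.1559×48.36 + 0.2553×76.36 + 0.2165×55.20 + 0.1702×27.87 + 0.2021×70.05 = 57.8867 per 1000.
2010: 0.1559×81.96 + 0.2553×135.70 + 0.2165×66.28 + 0.1702×41.85 + 0.2021×116.57 = 92.4554 per 1000.
Ratio = 57.8867 ÷ 92.4554 = 0.62610.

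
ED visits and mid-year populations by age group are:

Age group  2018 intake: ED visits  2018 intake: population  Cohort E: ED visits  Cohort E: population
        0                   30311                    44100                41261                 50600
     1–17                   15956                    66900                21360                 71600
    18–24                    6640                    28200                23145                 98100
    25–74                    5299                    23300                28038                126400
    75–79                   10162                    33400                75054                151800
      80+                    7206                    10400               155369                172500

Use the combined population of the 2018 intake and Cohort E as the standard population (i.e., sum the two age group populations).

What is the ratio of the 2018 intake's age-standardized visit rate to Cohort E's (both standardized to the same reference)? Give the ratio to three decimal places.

0.788

Age-specific rates per 1000 for the 2018 intake: 687.324, 238.505, 235.461, 227.425, 304.251, 692.885.
For Cohort E: 815.435, 298.324, 235.933, 221.820, 494.427, 900.690.
Combined standard total = 877300; weights = 0.1079, 0.1579, 0.1440, 0.1706, 0.2111, 0.2085.
The 2018 intake: 0.1079×687.324 + 0.1579×238.505 + 0.1440×235.461 + 0.1706×227.425 + 0.2111×304.251 + 0.2085×692.885 = 393.2324 per 1000.
Cohort E: 0.1079×815.435 + 0.1579×298.324 + 0.1440×235.933 + 0.1706×221.820 + 0.2111×494.427 + 0.2085×900.690 = 499.0862 per 1000.
Ratio = 393.2324 ÷ 499.0862 = 0.78790.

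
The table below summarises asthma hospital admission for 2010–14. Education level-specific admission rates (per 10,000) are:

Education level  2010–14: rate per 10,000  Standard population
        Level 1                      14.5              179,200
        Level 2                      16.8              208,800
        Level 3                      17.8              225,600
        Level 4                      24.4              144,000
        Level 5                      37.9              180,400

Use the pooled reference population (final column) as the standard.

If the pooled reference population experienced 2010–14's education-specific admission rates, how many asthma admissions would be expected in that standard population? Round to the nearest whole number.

2047

Expected asthma admissions = Σ (standard pop × education-specific rate ÷ 10,000)
= 179,200×14.5/10,000 + 208,800×16.8/10,000 + 225,600×17.8/10,000 + 144,000×24.4/10,000 + 180,400×37.9/10,000
= 259.84 + 350.78 + 401.57 + 351.36 + 683.72 = 2047.27.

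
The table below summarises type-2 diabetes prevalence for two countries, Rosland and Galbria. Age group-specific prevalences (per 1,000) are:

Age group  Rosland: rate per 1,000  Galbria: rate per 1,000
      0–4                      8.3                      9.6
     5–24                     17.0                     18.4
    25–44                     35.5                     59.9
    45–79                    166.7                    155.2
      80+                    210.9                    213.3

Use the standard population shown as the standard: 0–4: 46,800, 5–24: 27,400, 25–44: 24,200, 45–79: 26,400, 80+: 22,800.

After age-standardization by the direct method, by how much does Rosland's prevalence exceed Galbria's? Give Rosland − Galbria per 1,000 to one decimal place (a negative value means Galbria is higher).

-3.0

Standard total = 147,600; weights = 0.3171, 0.1856, 0.1640, 0.1789, 0.1545.
Rosland: 0.3171×8.3 + 0.1856×17.0 + 0.1640×35.5 + 0.1789×166.7 + 0.1545×210.9 = 74.0023 per 1,000.
Galbria: 0.3171×9.6 + 0.1856×18.4 + 0.1640×59.9 + 0.1789×155.2 + 0.1545×213.3 = 76.9888 per 1,000.
Difference = 74.0023 − 76.9888 = -2.9864.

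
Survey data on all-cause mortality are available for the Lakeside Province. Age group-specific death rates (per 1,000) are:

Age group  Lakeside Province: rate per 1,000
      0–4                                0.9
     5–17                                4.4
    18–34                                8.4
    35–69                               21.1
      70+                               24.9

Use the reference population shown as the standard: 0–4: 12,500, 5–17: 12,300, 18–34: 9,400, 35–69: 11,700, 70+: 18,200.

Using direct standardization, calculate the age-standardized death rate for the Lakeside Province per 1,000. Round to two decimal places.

13.17

Standard total = 64,100; weights = 0.1950, 0.1919, 0.1466, 0.1825, 0.2839.
Standardized rate: 0.1950×0.9 + 0.1919×4.4 + 0.1466×8.4 + 0.1825×21.1 + 0.2839×24.9 = 13.1729 per 1,000.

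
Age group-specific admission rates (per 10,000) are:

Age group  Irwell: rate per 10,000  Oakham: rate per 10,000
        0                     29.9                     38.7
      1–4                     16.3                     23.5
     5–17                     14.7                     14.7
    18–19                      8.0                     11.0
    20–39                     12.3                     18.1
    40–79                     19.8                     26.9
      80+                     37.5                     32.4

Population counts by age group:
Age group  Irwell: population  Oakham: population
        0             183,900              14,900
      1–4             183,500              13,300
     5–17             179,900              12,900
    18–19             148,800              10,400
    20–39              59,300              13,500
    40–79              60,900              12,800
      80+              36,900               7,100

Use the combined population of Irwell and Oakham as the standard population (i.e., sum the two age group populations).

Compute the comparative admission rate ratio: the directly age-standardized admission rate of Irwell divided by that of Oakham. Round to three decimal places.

Combined standard total = 938,100; weights = 0.2119, 0.2098, 0.2055, 0.1697, 0.0776, 0.0786, 0.0469.
Irwell: 0.2119×29.9 + 0.2098×16.3 + 0.2055×14.7 + 0.1697×8.0 + 0.0776×12.3 + 0.0786×19.8 + 0.0469×37.5 = 18.4036 per 10,000.
Oakham: 0.2119×38.7 + 0.2098×23.5 + 0.2055×14.7 + 0.1697×11.0 + 0.0776×18.1 + 0.0786×26.9 + 0.0469×32.4 = 23.0567 per 10,000.
Ratio = 18.4036 ÷ 23.0567 = 0.79819.

0.798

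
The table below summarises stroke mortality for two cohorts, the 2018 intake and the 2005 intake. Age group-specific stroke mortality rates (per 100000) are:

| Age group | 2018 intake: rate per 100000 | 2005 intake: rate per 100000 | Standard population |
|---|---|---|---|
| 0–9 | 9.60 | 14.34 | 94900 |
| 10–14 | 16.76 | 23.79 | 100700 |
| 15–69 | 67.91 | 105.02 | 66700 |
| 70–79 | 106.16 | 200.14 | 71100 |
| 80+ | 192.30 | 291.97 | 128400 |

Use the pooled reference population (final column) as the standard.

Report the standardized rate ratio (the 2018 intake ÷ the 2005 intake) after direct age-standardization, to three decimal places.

Standard total = 461800; weights = 0.2055, 0.2181, 0.1444, 0.1540, 0.2780.
The 2018 intake: 0.2055×9.60 + 0.2181×16.76 + 0.1444×67.91 + 0.1540×106.16 + 0.2780×192.30 = 85.2483 per 100000.
The 2005 intake: 0.2055×14.34 + 0.2181×23.79 + 0.1444×105.02 + 0.1540×200.14 + 0.2780×291.97 = 135.2972 per 100000.
Ratio = 85.2483 ÷ 135.2972 = 0.63008.

0.630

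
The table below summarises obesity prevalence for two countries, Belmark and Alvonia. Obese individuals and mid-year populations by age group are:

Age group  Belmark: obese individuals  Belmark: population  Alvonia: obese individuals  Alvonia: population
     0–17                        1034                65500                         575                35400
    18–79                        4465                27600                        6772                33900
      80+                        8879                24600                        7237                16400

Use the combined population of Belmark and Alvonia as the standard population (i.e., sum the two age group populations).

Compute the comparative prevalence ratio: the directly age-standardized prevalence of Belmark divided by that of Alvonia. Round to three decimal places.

0.823

Age-specific rates per 1000 for Belmark: 15.786, 161.775, 360.935.
For Alvonia: 16.243, 199.764, 441.280.
Combined standard total = 203400; weights = 0.4961, 0.3024, 0.2016.
Belmark: 0.4961×15.786 + 0.3024×161.775 + 0.2016×360.935 = 129.5003 per 1000.
Alvonia: 0.4961×16.243 + 0.3024×199.764 + 0.2016×441.280 = 157.4086 per 1000.
Ratio = 129.5003 ÷ 157.4086 = 0.82270.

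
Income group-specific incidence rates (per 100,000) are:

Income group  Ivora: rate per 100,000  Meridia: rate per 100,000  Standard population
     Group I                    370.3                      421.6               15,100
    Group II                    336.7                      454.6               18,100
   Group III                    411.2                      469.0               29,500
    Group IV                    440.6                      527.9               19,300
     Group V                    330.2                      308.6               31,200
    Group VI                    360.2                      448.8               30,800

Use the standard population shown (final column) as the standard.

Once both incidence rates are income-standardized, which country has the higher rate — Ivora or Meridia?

Meridia

Standard total = 144,000; weights = 0.1049, 0.1257, 0.2049, 0.1340, 0.2167, 0.2139.
Ivora: 0.1049×370.3 + 0.1257×336.7 + 0.2049×411.2 + 0.1340×440.6 + 0.2167×330.2 + 0.2139×360.2 = 373.0290 per 100,000.
Meridia: 0.1049×421.6 + 0.1257×454.6 + 0.2049×469.0 + 0.1340×527.9 + 0.2167×308.6 + 0.2139×448.8 = 431.0399 per 100,000.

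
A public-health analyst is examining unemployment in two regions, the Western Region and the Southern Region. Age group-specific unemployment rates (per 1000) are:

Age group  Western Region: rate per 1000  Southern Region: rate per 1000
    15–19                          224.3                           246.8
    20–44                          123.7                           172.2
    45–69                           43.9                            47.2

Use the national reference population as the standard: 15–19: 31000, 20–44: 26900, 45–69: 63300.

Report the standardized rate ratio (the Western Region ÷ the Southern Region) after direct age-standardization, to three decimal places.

Standard total = 121200; weights = 0.2558, 0.2219, 0.5223.
The Western Region: 0.2558×224.3 + 0.2219×123.7 + 0.5223×43.9 = 107.7533 per 1000.
The Southern Region: 0.2558×246.8 + 0.2219×172.2 + 0.5223×47.2 = 125.9962 per 1000.
Ratio = 107.7533 ÷ 125.9962 = 0.85521.

0.855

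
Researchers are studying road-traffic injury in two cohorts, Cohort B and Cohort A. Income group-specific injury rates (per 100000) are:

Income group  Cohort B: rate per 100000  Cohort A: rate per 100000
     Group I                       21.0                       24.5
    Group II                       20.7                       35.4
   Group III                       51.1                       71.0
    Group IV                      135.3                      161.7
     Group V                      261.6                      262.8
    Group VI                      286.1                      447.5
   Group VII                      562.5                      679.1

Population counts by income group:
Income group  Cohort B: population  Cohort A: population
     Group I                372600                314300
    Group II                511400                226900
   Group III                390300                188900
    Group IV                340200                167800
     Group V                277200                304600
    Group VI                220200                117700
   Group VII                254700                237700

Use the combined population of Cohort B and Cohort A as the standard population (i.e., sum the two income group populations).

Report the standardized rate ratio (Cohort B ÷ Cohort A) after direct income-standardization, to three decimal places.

0.813

Combined standard total = 3924500; weights = 0.1750, 0.1881, 0.1476, 0.1294, 0.1482, 0.0861, 0.1255.
Cohort B: 0.1750×21.0 + 0.1881×20.7 + 0.1476×51.1 + 0.1294×135.3 + 0.1482×261.6 + 0.0861×286.1 + 0.1255×562.5 = 166.6160 per 100000.
Cohort A: 0.1750×24.5 + 0.1881×35.4 + 0.1476×71.0 + 0.1294×161.7 + 0.1482×262.8 + 0.0861×447.5 + 0.1255×679.1 = 205.0523 per 100000.
Ratio = 166.6160 ÷ 205.0523 = 0.81255.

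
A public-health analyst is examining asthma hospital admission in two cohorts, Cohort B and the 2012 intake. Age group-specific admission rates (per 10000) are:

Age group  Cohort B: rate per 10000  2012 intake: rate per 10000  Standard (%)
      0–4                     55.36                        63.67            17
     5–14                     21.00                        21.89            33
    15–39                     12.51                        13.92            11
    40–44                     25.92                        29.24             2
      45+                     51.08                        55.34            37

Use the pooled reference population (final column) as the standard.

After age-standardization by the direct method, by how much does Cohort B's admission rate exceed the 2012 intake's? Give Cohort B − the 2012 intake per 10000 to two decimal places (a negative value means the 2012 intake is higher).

-3.50

Standard weights: 0.17, 0.33, 0.11, 0.02, 0.37.
Cohort B: 0.1700×55.36 + 0.3300×21.00 + 0.1100×12.51 + 0.0200×25.92 + 0.3700×51.08 = 37.1353 per 10000.
The 2012 intake: 0.1700×63.67 + 0.3300×21.89 + 0.1100×13.92 + 0.0200×29.24 + 0.3700×55.34 = 40.6394 per 10000.
Difference = 37.1353 − 40.6394 = -3.5041.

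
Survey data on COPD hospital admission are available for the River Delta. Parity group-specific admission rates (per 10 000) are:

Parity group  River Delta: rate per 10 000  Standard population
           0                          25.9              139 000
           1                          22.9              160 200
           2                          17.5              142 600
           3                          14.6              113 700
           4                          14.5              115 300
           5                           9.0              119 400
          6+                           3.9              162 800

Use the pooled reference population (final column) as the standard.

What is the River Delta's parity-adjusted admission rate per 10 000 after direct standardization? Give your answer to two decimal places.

15.54

Standard total = 953 000; weights = 0.1459, 0.1681, 0.1496, 0.1193, 0.1210, 0.1253, 0.1708.
Standardized rate: 0.1459×25.9 + 0.1681×22.9 + 0.1496×17.5 + 0.1193×14.6 + 0.1210×14.5 + 0.1253×9.0 + 0.1708×3.9 = 15.5358 per 10 000.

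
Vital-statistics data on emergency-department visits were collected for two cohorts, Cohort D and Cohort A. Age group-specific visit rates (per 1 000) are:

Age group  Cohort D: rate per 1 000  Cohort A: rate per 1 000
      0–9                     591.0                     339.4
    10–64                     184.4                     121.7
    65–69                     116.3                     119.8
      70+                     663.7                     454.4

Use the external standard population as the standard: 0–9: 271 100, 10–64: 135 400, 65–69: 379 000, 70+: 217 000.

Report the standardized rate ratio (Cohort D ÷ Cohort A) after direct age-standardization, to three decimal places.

1.478

Standard total = 1 002 500; weights = 0.2704, 0.1351, 0.3781, 0.2165.
Cohort D: 0.2704×591.0 + 0.1351×184.4 + 0.3781×116.3 + 0.2165×663.7 = 372.3576 per 1 000.
Cohort A: 0.2704×339.4 + 0.1351×121.7 + 0.3781×119.8 + 0.2165×454.4 = 251.8688 per 1 000.
Ratio = 372.3576 ÷ 251.8688 = 1.47838.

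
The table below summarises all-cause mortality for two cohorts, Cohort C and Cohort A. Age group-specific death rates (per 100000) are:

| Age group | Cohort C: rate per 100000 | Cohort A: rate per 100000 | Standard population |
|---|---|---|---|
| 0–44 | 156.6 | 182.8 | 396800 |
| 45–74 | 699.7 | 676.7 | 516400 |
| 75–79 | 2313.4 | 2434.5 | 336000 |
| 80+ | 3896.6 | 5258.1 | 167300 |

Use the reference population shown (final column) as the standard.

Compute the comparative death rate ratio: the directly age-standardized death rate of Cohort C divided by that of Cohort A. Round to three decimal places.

Standard total = 1416500; weights = 0.2801, 0.3646, 0.2372, 0.1181.
Cohort C: 0.2801×156.6 + 0.3646×699.7 + 0.2372×2313.4 + 0.1181×3896.6 = 1307.9192 per 100000.
Cohort A: 0.2801×182.8 + 0.3646×676.7 + 0.2372×2434.5 + 0.1181×5258.1 = 1496.4031 per 100000.
Ratio = 1307.9192 ÷ 1496.4031 = 0.87404.

0.874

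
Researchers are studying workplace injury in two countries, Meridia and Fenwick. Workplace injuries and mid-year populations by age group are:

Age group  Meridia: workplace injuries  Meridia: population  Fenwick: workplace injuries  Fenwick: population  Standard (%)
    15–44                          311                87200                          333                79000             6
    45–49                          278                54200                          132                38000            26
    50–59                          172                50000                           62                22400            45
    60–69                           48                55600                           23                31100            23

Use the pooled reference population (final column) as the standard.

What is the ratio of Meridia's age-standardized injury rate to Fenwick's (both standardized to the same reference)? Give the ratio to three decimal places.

Age-specific rates per 10000 for Meridia: 35.67, 51.29, 34.40, 8.63.
For Fenwick: 42.15, 34.74, 27.68, 7.40.
Standard weights: 0.06, 0.26, 0.45, 0.23.
Meridia: 0.0600×35.67 + 0.2600×51.29 + 0.4500×34.40 + 0.2300×8.63 = 32.9413 per 10000.
Fenwick: 0.0600×42.15 + 0.2600×34.74 + 0.4500×27.68 + 0.2300×7.40 = 25.7170 per 10000.
Ratio = 32.9413 ÷ 25.7170 = 1.28092.

1.281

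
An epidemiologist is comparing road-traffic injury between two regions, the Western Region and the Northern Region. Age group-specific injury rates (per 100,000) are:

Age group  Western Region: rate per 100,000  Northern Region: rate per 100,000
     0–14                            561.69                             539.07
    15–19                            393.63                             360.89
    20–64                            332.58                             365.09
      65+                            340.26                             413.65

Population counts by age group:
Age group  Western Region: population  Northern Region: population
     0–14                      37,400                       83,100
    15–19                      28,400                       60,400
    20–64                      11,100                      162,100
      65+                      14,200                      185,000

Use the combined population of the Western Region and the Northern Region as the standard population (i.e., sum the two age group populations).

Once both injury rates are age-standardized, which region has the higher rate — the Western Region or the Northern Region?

Combined standard total = 581,700; weights = 0.2072, 0.1527, 0.2977, 0.3424.
The Western Region: 0.2072×561.69 + 0.1527×393.63 + 0.2977×332.58 + 0.3424×340.26 = 391.9901 per 100,000.
The Northern Region: 0.2072×539.07 + 0.1527×360.89 + 0.2977×365.09 + 0.3424×413.65 = 417.1182 per 100,000.
The crude rates (446.87 vs 412.35) would put the Western Region higher, but that reflects its age composition; once standardized to a common age structure, the Northern Region has the higher underlying rate.

Northern Region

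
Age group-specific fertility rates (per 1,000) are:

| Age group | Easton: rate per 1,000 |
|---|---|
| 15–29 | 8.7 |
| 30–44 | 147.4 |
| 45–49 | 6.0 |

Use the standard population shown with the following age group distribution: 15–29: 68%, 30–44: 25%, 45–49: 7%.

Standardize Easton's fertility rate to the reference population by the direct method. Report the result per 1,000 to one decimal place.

43.2

Standard weights: 0.68, 0.25, 0.07.
Standardized rate: 0.6800×8.7 + 0.2500×147.4 + 0.0700×6.0 = 43.1860 per 1,000.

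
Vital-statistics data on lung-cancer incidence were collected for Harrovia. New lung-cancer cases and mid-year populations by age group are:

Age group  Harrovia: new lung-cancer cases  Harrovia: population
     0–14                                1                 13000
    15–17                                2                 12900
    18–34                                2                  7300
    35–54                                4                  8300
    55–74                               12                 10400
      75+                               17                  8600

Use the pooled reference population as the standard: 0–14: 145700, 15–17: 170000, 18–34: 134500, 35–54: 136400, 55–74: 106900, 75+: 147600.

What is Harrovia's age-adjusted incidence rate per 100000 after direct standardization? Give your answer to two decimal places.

66.02

Age-specific rates per 100000 for Harrovia: 7.69, 15.50, 27.40, 48.19, 115.38, 197.67.
Standard total = 841100; weights = 0.1732, 0.2021, 0.1599, 0.1622, 0.1271, 0.1755.
Standardized rate: 0.1732×7.69 + 0.2021×15.50 + 0.1599×27.40 + 0.1622×48.19 + 0.1271×115.38 + 0.1755×197.67 = 66.0162 per 100000.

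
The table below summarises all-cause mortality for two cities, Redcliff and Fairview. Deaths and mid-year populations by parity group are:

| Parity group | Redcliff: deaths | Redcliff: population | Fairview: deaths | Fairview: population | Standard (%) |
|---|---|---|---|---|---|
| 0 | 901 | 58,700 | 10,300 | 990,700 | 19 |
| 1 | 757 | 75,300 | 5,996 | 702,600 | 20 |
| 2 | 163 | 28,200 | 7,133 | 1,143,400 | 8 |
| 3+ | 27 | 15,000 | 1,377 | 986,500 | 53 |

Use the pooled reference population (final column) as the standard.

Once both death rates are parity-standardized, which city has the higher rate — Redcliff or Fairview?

Redcliff

Parity-specific rates per 1,000 for Redcliff: 15.349, 10.053, 5.780, 1.800.
For Fairview: 10.397, 8.534, 6.238, 1.396.
Standard weights: 0.19, 0.20, 0.08, 0.53.
Redcliff: 0.1900×15.349 + 0.2000×10.053 + 0.0800×5.780 + 0.5300×1.800 = 6.3434 per 1,000.
Fairview: 0.1900×10.397 + 0.2000×8.534 + 0.0800×6.238 + 0.5300×1.396 = 4.9210 per 1,000.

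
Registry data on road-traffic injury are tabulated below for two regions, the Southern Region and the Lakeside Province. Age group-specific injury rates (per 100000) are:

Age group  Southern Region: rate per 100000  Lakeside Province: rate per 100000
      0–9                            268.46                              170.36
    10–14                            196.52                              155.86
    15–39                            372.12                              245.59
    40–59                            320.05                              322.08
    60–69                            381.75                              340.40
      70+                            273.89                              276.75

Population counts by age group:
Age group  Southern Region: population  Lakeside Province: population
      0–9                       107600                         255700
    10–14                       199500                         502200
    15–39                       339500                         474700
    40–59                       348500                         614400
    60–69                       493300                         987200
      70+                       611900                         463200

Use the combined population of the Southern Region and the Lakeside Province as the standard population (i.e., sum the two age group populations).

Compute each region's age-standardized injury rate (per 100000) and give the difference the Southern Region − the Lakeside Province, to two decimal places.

41.38

Combined standard total = 5397700; weights = 0.0673, 0.1300, 0.1508, 0.1784, 0.2743, 0.1992.
The Southern Region: 0.0673×268.46 + 0.1300×196.52 + 0.1508×372.12 + 0.1784×320.05 + 0.2743×381.75 + 0.1992×273.89 = 316.1024 per 100000.
The Lakeside Province: 0.0673×170.36 + 0.1300×155.86 + 0.1508×245.59 + 0.1784×322.08 + 0.2743×340.40 + 0.1992×276.75 = 274.7180 per 100000.
Difference = 316.1024 − 274.7180 = 41.3844.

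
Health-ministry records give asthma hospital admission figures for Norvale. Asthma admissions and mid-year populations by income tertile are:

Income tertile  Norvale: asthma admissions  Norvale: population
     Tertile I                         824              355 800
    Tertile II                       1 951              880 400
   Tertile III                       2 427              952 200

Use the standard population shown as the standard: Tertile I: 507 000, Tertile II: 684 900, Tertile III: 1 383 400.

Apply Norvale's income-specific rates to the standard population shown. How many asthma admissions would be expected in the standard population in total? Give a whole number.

6218

Income-specific rates per 10 000 for Norvale: 23.16, 22.16, 25.49.
Expected asthma admissions = Σ (standard pop × income-specific rate ÷ 10 000)
= 507 000×23.16/10 000 + 684 900×22.16/10 000 + 1 383 400×25.49/10 000
= 1174.17 + 1517.76 + 3526.06 = 6217.99.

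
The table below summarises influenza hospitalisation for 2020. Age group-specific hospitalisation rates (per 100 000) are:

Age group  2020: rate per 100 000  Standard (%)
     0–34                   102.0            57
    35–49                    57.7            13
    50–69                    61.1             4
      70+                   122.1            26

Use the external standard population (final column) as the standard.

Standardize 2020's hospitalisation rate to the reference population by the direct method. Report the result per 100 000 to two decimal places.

Standard weights: 0.57, 0.13, 0.04, 0.26.
Standardized rate: 0.5700×102.0 + 0.1300×57.7 + 0.0400×61.1 + 0.2600×122.1 = 99.8310 per 100 000.

99.83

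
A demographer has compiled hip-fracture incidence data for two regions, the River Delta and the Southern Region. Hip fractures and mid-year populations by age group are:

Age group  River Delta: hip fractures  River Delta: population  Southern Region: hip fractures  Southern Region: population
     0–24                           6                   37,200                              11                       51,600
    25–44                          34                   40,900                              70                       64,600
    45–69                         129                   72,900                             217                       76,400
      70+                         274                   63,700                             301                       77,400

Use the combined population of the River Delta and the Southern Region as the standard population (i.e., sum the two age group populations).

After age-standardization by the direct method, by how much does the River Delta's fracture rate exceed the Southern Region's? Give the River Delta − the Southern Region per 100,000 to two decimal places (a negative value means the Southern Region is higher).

-27.42

Age-specific rates per 100,000 for the River Delta: 16.13, 83.13, 176.95, 430.14.
For the Southern Region: 21.32, 108.36, 284.03, 388.89.
Combined standard total = 484,700; weights = 0.1832, 0.2177, 0.3080, 0.2911.
The River Delta: 0.1832×16.13 + 0.2177×83.13 + 0.3080×176.95 + 0.2911×430.14 = 200.7731 per 100,000.
The Southern Region: 0.1832×21.32 + 0.2177×108.36 + 0.3080×284.03 + 0.2911×388.89 = 228.1886 per 100,000.
Difference = 200.7731 − 228.1886 = -27.4156.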